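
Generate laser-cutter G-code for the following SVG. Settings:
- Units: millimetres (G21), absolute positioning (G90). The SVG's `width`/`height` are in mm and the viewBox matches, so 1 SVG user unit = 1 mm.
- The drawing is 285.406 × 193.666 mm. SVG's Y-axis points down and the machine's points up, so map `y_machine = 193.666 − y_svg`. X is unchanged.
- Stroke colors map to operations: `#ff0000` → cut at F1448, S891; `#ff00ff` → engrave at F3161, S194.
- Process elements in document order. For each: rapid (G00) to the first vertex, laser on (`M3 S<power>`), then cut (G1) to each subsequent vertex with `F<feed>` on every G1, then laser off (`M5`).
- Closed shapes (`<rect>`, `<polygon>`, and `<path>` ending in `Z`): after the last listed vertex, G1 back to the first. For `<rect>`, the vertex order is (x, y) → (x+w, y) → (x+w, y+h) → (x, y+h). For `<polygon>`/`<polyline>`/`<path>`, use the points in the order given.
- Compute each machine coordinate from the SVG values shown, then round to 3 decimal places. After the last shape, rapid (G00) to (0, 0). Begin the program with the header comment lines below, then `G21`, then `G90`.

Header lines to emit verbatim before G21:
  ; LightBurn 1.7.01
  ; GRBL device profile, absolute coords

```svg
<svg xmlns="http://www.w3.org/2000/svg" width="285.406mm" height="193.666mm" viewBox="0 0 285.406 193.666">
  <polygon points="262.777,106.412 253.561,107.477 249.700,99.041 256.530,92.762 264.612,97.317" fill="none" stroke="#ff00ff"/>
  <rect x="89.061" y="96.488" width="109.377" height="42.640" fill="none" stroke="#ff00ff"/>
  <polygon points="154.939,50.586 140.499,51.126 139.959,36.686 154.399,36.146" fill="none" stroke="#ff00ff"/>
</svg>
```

viewBox `0 0 285.406 193.666` with mm width/height → 1 unit = 1 mm. Flip: y_m = 193.666 − y_svg.

**Shape 1** — `<polygon>` regular polygon, stroke `#ff00ff` → engrave (S194, F3161). Machine vertices: (262.777,87.254) → (253.561,86.189) → (249.700,94.625) → (256.530,100.904) → (264.612,96.349) → (262.777,87.254). Closed: final G1 returns to the first vertex.

**Shape 2** — `<rect>` rectangle, stroke `#ff00ff` → engrave (S194, F3161). Machine vertices: (89.061,97.178) → (198.438,97.178) → (198.438,54.538) → (89.061,54.538) → (89.061,97.178). Closed: final G1 returns to the first vertex.

**Shape 3** — `<polygon>` regular polygon, stroke `#ff00ff` → engrave (S194, F3161). Machine vertices: (154.939,143.080) → (140.499,142.540) → (139.959,156.980) → (154.399,157.520) → (154.939,143.080). Closed: final G1 returns to the first vertex.

; LightBurn 1.7.01
; GRBL device profile, absolute coords
G21
G90
G00 X262.777 Y87.254
M3 S194
G1 X253.561 Y86.189 F3161
G1 X249.700 Y94.625 F3161
G1 X256.530 Y100.904 F3161
G1 X264.612 Y96.349 F3161
G1 X262.777 Y87.254 F3161
M5
G00 X89.061 Y97.178
M3 S194
G1 X198.438 Y97.178 F3161
G1 X198.438 Y54.538 F3161
G1 X89.061 Y54.538 F3161
G1 X89.061 Y97.178 F3161
M5
G00 X154.939 Y143.080
M3 S194
G1 X140.499 Y142.540 F3161
G1 X139.959 Y156.980 F3161
G1 X154.399 Y157.520 F3161
G1 X154.939 Y143.080 F3161
M5
G00 X0.000 Y0.000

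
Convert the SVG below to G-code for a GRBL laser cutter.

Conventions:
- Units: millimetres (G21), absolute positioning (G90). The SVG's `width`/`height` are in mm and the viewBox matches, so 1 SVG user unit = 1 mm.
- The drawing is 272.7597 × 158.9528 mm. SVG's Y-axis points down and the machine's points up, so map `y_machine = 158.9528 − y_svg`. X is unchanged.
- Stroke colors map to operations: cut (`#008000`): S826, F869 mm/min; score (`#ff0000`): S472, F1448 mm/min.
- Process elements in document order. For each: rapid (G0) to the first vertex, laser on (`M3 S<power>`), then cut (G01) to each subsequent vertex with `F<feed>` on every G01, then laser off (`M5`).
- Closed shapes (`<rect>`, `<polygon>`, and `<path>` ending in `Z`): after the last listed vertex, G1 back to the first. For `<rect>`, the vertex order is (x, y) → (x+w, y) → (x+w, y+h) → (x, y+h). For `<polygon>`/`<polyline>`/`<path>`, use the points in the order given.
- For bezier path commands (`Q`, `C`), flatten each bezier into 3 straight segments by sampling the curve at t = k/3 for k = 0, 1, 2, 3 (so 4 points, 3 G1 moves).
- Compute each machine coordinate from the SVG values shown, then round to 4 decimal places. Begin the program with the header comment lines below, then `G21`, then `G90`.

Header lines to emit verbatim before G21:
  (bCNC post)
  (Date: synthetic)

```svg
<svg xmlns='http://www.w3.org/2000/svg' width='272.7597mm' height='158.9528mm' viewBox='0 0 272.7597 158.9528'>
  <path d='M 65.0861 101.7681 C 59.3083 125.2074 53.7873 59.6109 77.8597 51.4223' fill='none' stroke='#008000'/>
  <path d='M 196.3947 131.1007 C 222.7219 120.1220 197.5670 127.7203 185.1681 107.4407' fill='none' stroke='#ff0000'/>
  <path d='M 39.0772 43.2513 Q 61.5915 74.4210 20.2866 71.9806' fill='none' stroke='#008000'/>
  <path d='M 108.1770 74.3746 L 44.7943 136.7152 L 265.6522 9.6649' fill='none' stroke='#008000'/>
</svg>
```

Since the viewBox matches the mm dimensions, user units are millimetres directly. The only transform is the Y-flip y_m = 158.9528 − y_svg.

Shape 1 is a cubic bezier drawn with `<path>`. Its stroke #008000 means cut at S826, F869. After flipping Y the toolpath is (65.0861,57.1847) → (60.4804,58.0002) → (62.5652,85.6298) → (77.8597,107.5305).

Shape 2 is a cubic bezier drawn with `<path>`. Its stroke #ff0000 means score at S472, F1448. After flipping Y the toolpath is (196.3947,27.8521) → (207.9404,34.3590) → (199.4398,38.8046) → (185.1681,51.5121).

Shape 3 is a quadratic bezier drawn with `<path>`. Its stroke #008000 means cut at S826, F869. After flipping Y the toolpath is (39.0772,115.7015) → (46.9957,98.6562) → (40.7322,89.0797) → (20.2866,86.9722).

Shape 4 is a open polyline drawn with `<path>`. Its stroke #008000 means cut at S826, F869. After flipping Y the toolpath is (108.1770,84.5782) → (44.7943,22.2376) → (265.6522,149.2879).

(bCNC post)
(Date: synthetic)
G21
G90
G0 X65.0861 Y57.1847
M3 S826
G01 X60.4804 Y58.0002 F869
G01 X62.5652 Y85.6298 F869
G01 X77.8597 Y107.5305 F869
M5
G0 X196.3947 Y27.8521
M3 S472
G01 X207.9404 Y34.3590 F1448
G01 X199.4398 Y38.8046 F1448
G01 X185.1681 Y51.5121 F1448
M5
G0 X39.0772 Y115.7015
M3 S826
G01 X46.9957 Y98.6562 F869
G01 X40.7322 Y89.0797 F869
G01 X20.2866 Y86.9722 F869
M5
G0 X108.1770 Y84.5782
M3 S826
G01 X44.7943 Y22.2376 F869
G01 X265.6522 Y149.2879 F869
M5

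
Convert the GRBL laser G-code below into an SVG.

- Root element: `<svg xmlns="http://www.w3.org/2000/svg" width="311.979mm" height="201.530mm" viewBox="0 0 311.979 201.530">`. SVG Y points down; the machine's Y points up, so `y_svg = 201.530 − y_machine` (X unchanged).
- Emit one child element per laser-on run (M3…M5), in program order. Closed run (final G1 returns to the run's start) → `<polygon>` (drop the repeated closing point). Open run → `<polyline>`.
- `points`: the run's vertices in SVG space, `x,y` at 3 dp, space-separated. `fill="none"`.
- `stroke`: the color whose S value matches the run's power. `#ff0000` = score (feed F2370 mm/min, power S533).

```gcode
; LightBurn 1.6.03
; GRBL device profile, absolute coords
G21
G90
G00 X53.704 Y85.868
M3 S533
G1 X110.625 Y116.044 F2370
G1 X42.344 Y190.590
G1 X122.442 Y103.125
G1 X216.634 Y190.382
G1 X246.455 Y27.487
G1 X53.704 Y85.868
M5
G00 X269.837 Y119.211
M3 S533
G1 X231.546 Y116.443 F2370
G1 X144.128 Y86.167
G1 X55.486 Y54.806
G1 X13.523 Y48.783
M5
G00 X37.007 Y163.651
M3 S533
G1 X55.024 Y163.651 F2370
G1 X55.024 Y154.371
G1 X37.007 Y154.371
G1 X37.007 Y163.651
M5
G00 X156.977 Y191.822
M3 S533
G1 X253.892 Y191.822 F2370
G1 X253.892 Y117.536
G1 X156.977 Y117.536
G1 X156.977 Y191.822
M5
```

y_svg = 201.530 − y_m. Every run uses S533, so all elements get stroke `#ff0000` (score).

[1] closed run; points: 53.704,115.662 110.625,85.486 42.344,10.940 122.442,98.405 216.634,11.148 246.455,174.043

[2] open run; points: 269.837,82.319 231.546,85.087 144.128,115.363 55.486,146.724 13.523,152.747

[3] closed run; points: 37.007,37.879 55.024,37.879 55.024,47.159 37.007,47.159

[4] closed run; points: 156.977,9.708 253.892,9.708 253.892,83.994 156.977,83.994

<svg xmlns="http://www.w3.org/2000/svg" width="311.979mm" height="201.530mm" viewBox="0 0 311.979 201.530">
  <polygon points="53.704,115.662 110.625,85.486 42.344,10.940 122.442,98.405 216.634,11.148 246.455,174.043" fill="none" stroke="#ff0000"/>
  <polyline points="269.837,82.319 231.546,85.087 144.128,115.363 55.486,146.724 13.523,152.747" fill="none" stroke="#ff0000"/>
  <polygon points="37.007,37.879 55.024,37.879 55.024,47.159 37.007,47.159" fill="none" stroke="#ff0000"/>
  <polygon points="156.977,9.708 253.892,9.708 253.892,83.994 156.977,83.994" fill="none" stroke="#ff0000"/>
</svg>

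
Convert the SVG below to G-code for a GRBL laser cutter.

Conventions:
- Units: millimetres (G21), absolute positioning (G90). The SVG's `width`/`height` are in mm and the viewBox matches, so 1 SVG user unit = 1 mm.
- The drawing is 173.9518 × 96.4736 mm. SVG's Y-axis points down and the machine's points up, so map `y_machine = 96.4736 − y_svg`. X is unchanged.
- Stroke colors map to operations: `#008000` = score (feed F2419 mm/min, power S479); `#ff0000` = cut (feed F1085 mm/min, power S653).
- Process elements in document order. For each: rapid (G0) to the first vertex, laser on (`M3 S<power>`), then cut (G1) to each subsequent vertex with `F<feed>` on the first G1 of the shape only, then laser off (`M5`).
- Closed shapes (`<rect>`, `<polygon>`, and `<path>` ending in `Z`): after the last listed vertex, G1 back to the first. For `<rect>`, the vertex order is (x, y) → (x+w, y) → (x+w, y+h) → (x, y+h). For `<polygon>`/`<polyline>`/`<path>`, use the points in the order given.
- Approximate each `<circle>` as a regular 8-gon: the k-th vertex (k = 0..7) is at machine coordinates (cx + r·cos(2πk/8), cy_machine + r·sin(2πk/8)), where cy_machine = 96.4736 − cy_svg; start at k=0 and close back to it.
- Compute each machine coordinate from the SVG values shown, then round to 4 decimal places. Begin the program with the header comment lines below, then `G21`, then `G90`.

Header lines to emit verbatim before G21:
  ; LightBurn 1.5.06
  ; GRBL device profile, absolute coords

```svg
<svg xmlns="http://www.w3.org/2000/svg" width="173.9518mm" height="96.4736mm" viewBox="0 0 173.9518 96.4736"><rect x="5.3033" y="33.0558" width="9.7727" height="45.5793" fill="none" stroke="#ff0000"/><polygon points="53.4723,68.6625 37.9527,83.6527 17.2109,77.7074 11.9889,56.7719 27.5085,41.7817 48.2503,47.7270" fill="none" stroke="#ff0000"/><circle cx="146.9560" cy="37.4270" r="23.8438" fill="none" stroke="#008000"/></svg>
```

viewBox `0 0 173.9518 96.4736` with mm width/height → 1 unit = 1 mm. Flip: y_m = 96.4736 − y_svg.

**Shape 1** — `<rect>` rectangle, stroke `#ff0000` → cut (S653, F1085). Machine vertices: (5.3033,63.4178) → (15.0760,63.4178) → (15.0760,17.8385) → (5.3033,17.8385) → (5.3033,63.4178). Closed: final G1 returns to the first vertex.

**Shape 2** — `<polygon>` regular polygon, stroke `#ff0000` → cut (S653, F1085). Machine vertices: (53.4723,27.8111) → (37.9527,12.8209) → (17.2109,18.7662) → (11.9889,39.7017) → (27.5085,54.6919) → (48.2503,48.7466) → (53.4723,27.8111). Closed: final G1 returns to the first vertex.

**Shape 3** — `<circle>` circle, stroke `#008000` → score (S479, F2419). Machine vertices: (170.7998,59.0466) → (163.8161,75.9067) → (146.9560,82.8904) → (130.0959,75.9067) → (123.1122,59.0466) → (130.0959,42.1865) → (146.9560,35.2028) → (163.8161,42.1865) → (170.7998,59.0466). Closed: final G1 returns to the first vertex.

; LightBurn 1.5.06
; GRBL device profile, absolute coords
G21
G90
G0 X5.3033 Y63.4178
M3 S653
G1 X15.0760 Y63.4178 F1085
G1 X15.0760 Y17.8385
G1 X5.3033 Y17.8385
G1 X5.3033 Y63.4178
M5
G0 X53.4723 Y27.8111
M3 S653
G1 X37.9527 Y12.8209 F1085
G1 X17.2109 Y18.7662
G1 X11.9889 Y39.7017
G1 X27.5085 Y54.6919
G1 X48.2503 Y48.7466
G1 X53.4723 Y27.8111
M5
G0 X170.7998 Y59.0466
M3 S479
G1 X163.8161 Y75.9067 F2419
G1 X146.9560 Y82.8904
G1 X130.0959 Y75.9067
G1 X123.1122 Y59.0466
G1 X130.0959 Y42.1865
G1 X146.9560 Y35.2028
G1 X163.8161 Y42.1865
G1 X170.7998 Y59.0466
M5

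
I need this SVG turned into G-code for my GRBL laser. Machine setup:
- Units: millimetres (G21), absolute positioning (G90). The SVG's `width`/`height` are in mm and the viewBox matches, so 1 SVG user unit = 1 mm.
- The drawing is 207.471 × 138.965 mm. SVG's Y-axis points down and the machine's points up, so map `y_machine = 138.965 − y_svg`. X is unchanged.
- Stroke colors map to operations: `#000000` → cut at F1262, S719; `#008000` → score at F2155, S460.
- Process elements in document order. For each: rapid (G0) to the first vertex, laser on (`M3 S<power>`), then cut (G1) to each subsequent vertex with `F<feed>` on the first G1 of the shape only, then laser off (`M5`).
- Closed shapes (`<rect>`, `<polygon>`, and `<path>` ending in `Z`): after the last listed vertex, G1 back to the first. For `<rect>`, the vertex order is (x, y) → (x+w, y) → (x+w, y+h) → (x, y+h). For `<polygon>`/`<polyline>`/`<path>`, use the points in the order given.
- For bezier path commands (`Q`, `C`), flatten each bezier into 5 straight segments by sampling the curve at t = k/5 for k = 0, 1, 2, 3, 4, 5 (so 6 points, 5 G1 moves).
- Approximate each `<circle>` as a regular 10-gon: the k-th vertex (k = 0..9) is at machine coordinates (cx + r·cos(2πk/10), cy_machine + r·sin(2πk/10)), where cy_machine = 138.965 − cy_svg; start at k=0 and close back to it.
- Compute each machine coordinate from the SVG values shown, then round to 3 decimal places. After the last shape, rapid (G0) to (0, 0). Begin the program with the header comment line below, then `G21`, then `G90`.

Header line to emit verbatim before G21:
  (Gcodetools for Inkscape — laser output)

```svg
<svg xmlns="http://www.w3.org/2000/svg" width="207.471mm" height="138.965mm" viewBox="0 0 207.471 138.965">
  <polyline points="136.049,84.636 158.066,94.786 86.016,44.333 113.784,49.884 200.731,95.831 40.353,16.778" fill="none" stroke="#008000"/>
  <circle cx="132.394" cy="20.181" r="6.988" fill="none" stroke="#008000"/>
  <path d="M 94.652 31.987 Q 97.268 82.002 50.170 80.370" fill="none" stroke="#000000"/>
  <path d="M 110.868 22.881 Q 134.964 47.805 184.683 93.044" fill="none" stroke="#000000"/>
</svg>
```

(Gcodetools for Inkscape — laser output)
G21
G90
G0 X136.049 Y54.329
M3 S460
G1 X158.066 Y44.179 F2155
G1 X86.016 Y94.632
G1 X113.784 Y89.081
G1 X200.731 Y43.134
G1 X40.353 Y122.187
M5
G0 X139.382 Y118.784
M3 S460
G1 X138.047 Y122.891 F2155
G1 X134.553 Y125.430
G1 X130.235 Y125.430
G1 X126.741 Y122.891
G1 X125.406 Y118.784
G1 X126.741 Y114.677
G1 X130.235 Y112.138
G1 X134.553 Y112.138
G1 X138.047 Y114.677
G1 X139.382 Y118.784
M5
G0 X94.652 Y106.978
M3 S719
G1 X93.710 Y89.038 F1262
G1 X88.791 Y75.230
G1 X79.894 Y65.553
G1 X67.021 Y60.008
G1 X50.170 Y58.595
M5
G0 X110.868 Y116.084
M3 S719
G1 X121.531 Y105.302 F1262
G1 X134.244 Y92.894
G1 X149.007 Y78.862
G1 X165.820 Y63.204
G1 X184.683 Y45.921
M5
G0 X0.000 Y0.000

1 u = 1 mm; y_m = 138.965 − y.

[1] `<polyline>` open polyline, #008000→score S460 F2155: (136.049,54.329) → (158.066,44.179) → (86.016,94.632) → (113.784,89.081) → (200.731,43.134) → (40.353,122.187)

[2] `<circle>` circle, #008000→score S460 F2155: (139.382,118.784) → (138.047,122.891) → (134.553,125.430) → (130.235,125.430) → (126.741,122.891) → (125.406,118.784) → (126.741,114.677) → (130.235,112.138) → (134.553,112.138) → (138.047,114.677) → (139.382,118.784) (closed)

[3] `<path>` quadratic bezier, #000000→cut S719 F1262: (94.652,106.978) → (93.710,89.038) → (88.791,75.230) → (79.894,65.553) → (67.021,60.008) → (50.170,58.595)

[4] `<path>` quadratic bezier, #000000→cut S719 F1262: (110.868,116.084) → (121.531,105.302) → (134.244,92.894) → (149.007,78.862) → (165.820,63.204) → (184.683,45.921)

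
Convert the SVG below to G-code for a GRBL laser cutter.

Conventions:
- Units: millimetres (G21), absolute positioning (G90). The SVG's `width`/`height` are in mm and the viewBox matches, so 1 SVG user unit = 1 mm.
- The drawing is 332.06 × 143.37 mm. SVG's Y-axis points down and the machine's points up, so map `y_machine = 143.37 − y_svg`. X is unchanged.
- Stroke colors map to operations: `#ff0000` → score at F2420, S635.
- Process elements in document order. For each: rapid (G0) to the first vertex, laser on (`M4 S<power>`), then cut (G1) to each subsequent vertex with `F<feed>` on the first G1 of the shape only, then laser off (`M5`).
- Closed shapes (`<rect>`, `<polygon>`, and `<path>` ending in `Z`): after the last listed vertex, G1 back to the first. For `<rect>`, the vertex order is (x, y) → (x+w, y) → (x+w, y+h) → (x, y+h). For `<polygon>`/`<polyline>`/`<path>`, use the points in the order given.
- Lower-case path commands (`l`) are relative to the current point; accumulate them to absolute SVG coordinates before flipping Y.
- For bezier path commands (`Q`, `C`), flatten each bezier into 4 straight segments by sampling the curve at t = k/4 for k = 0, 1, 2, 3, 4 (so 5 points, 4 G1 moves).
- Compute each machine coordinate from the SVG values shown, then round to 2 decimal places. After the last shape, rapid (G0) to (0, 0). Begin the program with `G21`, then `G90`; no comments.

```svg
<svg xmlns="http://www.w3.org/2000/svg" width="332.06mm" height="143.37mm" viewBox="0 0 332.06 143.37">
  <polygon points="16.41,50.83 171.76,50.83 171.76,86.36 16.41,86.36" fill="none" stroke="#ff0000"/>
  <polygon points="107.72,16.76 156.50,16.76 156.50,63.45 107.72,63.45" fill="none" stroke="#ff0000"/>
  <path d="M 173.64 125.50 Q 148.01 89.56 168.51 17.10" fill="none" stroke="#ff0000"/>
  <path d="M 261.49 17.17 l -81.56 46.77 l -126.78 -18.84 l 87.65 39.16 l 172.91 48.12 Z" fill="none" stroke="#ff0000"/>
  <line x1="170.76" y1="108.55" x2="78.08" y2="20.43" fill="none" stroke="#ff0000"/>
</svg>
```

G21
G90
G0 X16.41 Y92.54
M4 S635
G1 X171.76 Y92.54 F2420
G1 X171.76 Y57.01
G1 X16.41 Y57.01
G1 X16.41 Y92.54
M5
G0 X107.72 Y126.61
M4 S635
G1 X156.50 Y126.61 F2420
G1 X156.50 Y79.92
G1 X107.72 Y79.92
G1 X107.72 Y126.61
M5
G0 X173.64 Y17.87
M4 S635
G1 X163.71 Y38.12 F2420
G1 X159.54 Y62.94
G1 X161.14 Y92.32
G1 X168.51 Y126.27
M5
G0 X261.49 Y126.20
M4 S635
G1 X179.93 Y79.43 F2420
G1 X53.15 Y98.27
G1 X140.80 Y59.11
G1 X313.71 Y10.99
G1 X261.49 Y126.20
M5
G0 X170.76 Y34.82
M4 S635
G1 X78.08 Y122.94 F2420
M5
G0 X0.00 Y0.00

Since the viewBox matches the mm dimensions, user units are millimetres directly. The only transform is the Y-flip y_m = 143.37 − y_svg.

Shape 1 is a rectangle drawn with `<polygon>`. Its stroke #ff0000 means score at S635, F2420. After flipping Y the toolpath is (16.41,92.54) → (171.76,92.54) → (171.76,57.01) → (16.41,57.01) → (16.41,92.54), returning to the start.

Shape 2 is a rectangle drawn with `<polygon>`. Its stroke #ff0000 means score at S635, F2420. After flipping Y the toolpath is (107.72,126.61) → (156.50,126.61) → (156.50,79.92) → (107.72,79.92) → (107.72,126.61), returning to the start.

Shape 3 is a quadratic bezier drawn with `<path>`. Its stroke #ff0000 means score at S635, F2420. After flipping Y the toolpath is (173.64,17.87) → (163.71,38.12) → (159.54,62.94) → (161.14,92.32) → (168.51,126.27).

Shape 4 is a closed polygon drawn with `<path>`. Its stroke #ff0000 means score at S635, F2420. After flipping Y the toolpath is (261.49,126.20) → (179.93,79.43) → (53.15,98.27) → (140.80,59.11) → (313.71,10.99) → (261.49,126.20), returning to the start.

Shape 5 is a line segment drawn with `<line>`. Its stroke #ff0000 means score at S635, F2420. After flipping Y the toolpath is (170.76,34.82) → (78.08,122.94).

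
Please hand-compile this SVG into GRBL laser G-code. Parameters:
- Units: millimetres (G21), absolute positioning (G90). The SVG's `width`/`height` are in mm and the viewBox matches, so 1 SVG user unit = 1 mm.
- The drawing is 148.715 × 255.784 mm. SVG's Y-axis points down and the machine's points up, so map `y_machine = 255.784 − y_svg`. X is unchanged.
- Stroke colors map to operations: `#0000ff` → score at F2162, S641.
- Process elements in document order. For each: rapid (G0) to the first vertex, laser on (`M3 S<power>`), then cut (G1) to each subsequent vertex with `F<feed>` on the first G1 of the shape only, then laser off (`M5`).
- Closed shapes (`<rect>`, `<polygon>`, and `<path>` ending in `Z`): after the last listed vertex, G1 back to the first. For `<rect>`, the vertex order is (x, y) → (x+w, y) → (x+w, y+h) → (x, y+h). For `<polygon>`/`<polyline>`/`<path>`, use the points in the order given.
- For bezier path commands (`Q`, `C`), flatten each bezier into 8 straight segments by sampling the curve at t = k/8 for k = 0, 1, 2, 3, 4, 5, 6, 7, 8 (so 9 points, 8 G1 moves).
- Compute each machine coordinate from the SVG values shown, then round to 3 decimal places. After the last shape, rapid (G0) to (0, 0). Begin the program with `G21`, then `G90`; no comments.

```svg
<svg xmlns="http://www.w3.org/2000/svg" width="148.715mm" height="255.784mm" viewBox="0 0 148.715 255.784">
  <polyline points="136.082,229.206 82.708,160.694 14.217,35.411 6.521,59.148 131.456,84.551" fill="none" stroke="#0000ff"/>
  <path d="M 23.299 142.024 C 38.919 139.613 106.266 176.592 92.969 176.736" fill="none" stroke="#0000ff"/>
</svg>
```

viewBox `0 0 148.715 255.784` with mm width/height → 1 unit = 1 mm. Flip: y_m = 255.784 − y_svg.

**Shape 1** — `<polyline>` open polyline, stroke `#0000ff` → score (S641, F2162). Machine vertices: (136.082,26.578) → (82.708,95.090) → (14.217,220.373) → (6.521,196.636) → (131.456,171.233). Open path.

**Shape 2** — `<path>` cubic bezier, stroke `#0000ff` → score (S641, F2162). Control points (SVG): P0=(23.299,142.024), P1=(38.919,139.613), P2=(106.266,176.592), P3=(92.969,176.736); sampled at t=k/8. Machine vertices: (23.299,113.760) → (31.323,112.967) → (42.645,109.374) → (55.713,103.874) → (68.978,97.362) → (80.887,90.730) → (89.889,84.872) → (94.434,80.680) → (92.969,79.048). Open path.

G21
G90
G0 X136.082 Y26.578
M3 S641
G1 X82.708 Y95.090 F2162
G1 X14.217 Y220.373
G1 X6.521 Y196.636
G1 X131.456 Y171.233
M5
G0 X23.299 Y113.760
M3 S641
G1 X31.323 Y112.967 F2162
G1 X42.645 Y109.374
G1 X55.713 Y103.874
G1 X68.978 Y97.362
G1 X80.887 Y90.730
G1 X89.889 Y84.872
G1 X94.434 Y80.680
G1 X92.969 Y79.048
M5
G0 X0.000 Y0.000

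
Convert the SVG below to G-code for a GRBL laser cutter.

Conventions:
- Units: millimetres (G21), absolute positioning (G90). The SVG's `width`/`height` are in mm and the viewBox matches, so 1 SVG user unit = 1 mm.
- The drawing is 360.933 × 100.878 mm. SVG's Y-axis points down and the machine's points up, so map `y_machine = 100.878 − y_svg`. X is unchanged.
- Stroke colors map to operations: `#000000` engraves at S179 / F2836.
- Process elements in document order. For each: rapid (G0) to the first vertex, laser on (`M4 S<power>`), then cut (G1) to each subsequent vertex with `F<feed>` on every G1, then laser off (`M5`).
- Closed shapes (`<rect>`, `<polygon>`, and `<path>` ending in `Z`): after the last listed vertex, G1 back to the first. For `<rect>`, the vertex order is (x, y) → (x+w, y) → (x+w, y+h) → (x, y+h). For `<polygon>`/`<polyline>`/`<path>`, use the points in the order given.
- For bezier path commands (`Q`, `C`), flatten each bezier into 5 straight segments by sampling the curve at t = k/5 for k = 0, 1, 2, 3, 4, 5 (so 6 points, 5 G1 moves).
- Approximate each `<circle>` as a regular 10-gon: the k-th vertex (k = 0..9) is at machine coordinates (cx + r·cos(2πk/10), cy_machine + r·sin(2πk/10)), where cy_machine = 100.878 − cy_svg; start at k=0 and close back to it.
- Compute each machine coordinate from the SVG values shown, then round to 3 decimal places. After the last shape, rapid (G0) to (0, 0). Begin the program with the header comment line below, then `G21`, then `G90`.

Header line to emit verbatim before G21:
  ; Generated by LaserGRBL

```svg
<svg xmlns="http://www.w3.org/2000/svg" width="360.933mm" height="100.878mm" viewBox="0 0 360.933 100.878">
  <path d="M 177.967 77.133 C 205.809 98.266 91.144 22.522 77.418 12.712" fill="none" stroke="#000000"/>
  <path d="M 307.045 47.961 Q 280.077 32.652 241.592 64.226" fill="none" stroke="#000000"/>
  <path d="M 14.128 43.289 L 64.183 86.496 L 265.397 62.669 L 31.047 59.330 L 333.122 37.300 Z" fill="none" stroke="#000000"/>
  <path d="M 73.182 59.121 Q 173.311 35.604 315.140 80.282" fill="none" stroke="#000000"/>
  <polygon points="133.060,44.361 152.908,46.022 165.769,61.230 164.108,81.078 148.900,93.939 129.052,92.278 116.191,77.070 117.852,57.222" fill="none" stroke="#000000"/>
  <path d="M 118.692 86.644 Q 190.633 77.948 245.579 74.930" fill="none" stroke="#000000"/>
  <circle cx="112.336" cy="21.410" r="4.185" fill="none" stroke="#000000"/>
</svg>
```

; Generated by LaserGRBL
G21
G90
G0 X177.967 Y23.745
M4 S179
G1 X179.519 Y21.388 F2836
G1 X158.555 Y34.466 F2836
G1 X126.759 Y55.166 F2836
G1 X95.819 Y75.670 F2836
G1 X77.418 Y88.166 F2836
M5
G0 X307.045 Y52.917
M4 S179
G1 X295.797 Y57.165 F2836
G1 X283.628 Y57.663 F2836
G1 X270.537 Y54.410 F2836
G1 X256.525 Y47.406 F2836
G1 X241.592 Y36.652 F2836
M5
G0 X14.128 Y57.589
M4 S179
G1 X64.183 Y14.382 F2836
G1 X265.397 Y38.209 F2836
G1 X31.047 Y41.548 F2836
G1 X333.122 Y63.578 F2836
G1 X14.128 Y57.589 F2836
M5
G0 X73.182 Y41.757
M4 S179
G1 X114.902 Y48.436 F2836
G1 X159.957 Y49.659 F2836
G1 X208.349 Y45.427 F2836
G1 X260.076 Y35.739 F2836
G1 X315.140 Y20.596 F2836
M5
G0 X133.060 Y56.517
M4 S179
G1 X152.908 Y54.856 F2836
G1 X165.769 Y39.648 F2836
G1 X164.108 Y19.800 F2836
G1 X148.900 Y6.939 F2836
G1 X129.052 Y8.600 F2836
G1 X116.191 Y23.808 F2836
G1 X117.852 Y43.656 F2836
G1 X133.060 Y56.517 F2836
M5
G0 X118.692 Y14.234
M4 S179
G1 X146.789 Y17.485 F2836
G1 X173.526 Y20.282 F2836
G1 X198.903 Y22.625 F2836
G1 X222.921 Y24.514 F2836
G1 X245.579 Y25.948 F2836
M5
G0 X116.521 Y79.468
M4 S179
G1 X115.722 Y81.928 F2836
G1 X113.629 Y83.448 F2836
G1 X111.043 Y83.448 F2836
G1 X108.950 Y81.928 F2836
G1 X108.151 Y79.468 F2836
G1 X108.950 Y77.008 F2836
G1 X111.043 Y75.488 F2836
G1 X113.629 Y75.488 F2836
G1 X115.722 Y77.008 F2836
G1 X116.521 Y79.468 F2836
M5
G0 X0.000 Y0.000

Since the viewBox matches the mm dimensions, user units are millimetres directly. The only transform is the Y-flip y_m = 100.878 − y_svg.

Shape 1 is a cubic bezier drawn with `<path>`. Its stroke #000000 means engrave at S179, F2836. After flipping Y the toolpath is (177.967,23.745) → (179.519,21.388) → (158.555,34.466) → (126.759,55.166) → (95.819,75.670) → (77.418,88.166).

Shape 2 is a quadratic bezier drawn with `<path>`. Its stroke #000000 means engrave at S179, F2836. After flipping Y the toolpath is (307.045,52.917) → (295.797,57.165) → (283.628,57.663) → (270.537,54.410) → (256.525,47.406) → (241.592,36.652).

Shape 3 is a closed polygon drawn with `<path>`. Its stroke #000000 means engrave at S179, F2836. After flipping Y the toolpath is (14.128,57.589) → (64.183,14.382) → (265.397,38.209) → (31.047,41.548) → (333.122,63.578) → (14.128,57.589), returning to the start.

Shape 4 is a quadratic bezier drawn with `<path>`. Its stroke #000000 means engrave at S179, F2836. After flipping Y the toolpath is (73.182,41.757) → (114.902,48.436) → (159.957,49.659) → (208.349,45.427) → (260.076,35.739) → (315.140,20.596).

Shape 5 is a regular polygon drawn with `<polygon>`. Its stroke #000000 means engrave at S179, F2836. After flipping Y the toolpath is (133.060,56.517) → (152.908,54.856) → (165.769,39.648) → (164.108,19.800) → (148.900,6.939) → (129.052,8.600) → (116.191,23.808) → (117.852,43.656) → (133.060,56.517), returning to the start.

Shape 6 is a quadratic bezier drawn with `<path>`. Its stroke #000000 means engrave at S179, F2836. After flipping Y the toolpath is (118.692,14.234) → (146.789,17.485) → (173.526,20.282) → (198.903,22.625) → (222.921,24.514) → (245.579,25.948).

Shape 7 is a circle drawn with `<circle>`. Its stroke #000000 means engrave at S179, F2836. After flipping Y the toolpath is (116.521,79.468) → (115.722,81.928) → (113.629,83.448) → (111.043,83.448) → (108.950,81.928) → (108.151,79.468) → (108.950,77.008) → (111.043,75.488) → (113.629,75.488) → (115.722,77.008) → (116.521,79.468), returning to the start.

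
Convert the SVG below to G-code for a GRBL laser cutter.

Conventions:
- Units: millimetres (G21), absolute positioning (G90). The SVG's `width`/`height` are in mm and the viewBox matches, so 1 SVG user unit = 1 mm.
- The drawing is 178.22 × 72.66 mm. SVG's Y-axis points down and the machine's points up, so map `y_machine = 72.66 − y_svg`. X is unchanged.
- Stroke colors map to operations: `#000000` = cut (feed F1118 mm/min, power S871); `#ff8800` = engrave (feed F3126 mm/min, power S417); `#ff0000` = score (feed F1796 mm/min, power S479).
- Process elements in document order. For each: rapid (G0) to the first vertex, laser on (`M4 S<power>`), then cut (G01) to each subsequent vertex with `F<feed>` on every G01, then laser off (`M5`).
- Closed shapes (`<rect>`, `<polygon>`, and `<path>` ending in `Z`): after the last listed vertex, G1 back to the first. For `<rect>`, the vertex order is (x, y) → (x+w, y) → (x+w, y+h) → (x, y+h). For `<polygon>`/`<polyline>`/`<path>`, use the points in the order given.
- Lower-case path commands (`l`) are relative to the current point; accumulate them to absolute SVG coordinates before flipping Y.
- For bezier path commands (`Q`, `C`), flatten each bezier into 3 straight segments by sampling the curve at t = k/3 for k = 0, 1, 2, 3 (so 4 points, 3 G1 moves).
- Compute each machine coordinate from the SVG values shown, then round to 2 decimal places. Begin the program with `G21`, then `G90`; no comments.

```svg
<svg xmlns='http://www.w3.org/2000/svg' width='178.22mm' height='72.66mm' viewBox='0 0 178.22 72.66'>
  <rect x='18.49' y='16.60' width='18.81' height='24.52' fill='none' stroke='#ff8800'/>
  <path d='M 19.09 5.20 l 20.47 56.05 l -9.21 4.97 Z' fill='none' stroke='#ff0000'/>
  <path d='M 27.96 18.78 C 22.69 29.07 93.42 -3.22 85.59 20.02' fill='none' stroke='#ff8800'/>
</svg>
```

Since the viewBox matches the mm dimensions, user units are millimetres directly. The only transform is the Y-flip y_m = 72.66 − y_svg.

Shape 1 is a rectangle drawn with `<rect>`. Its stroke #ff8800 means engrave at S417, F3126. After flipping Y the toolpath is (18.49,56.06) → (37.30,56.06) → (37.30,31.54) → (18.49,31.54) → (18.49,56.06), returning to the start.

Shape 2 is a closed polygon drawn with `<path>`. Its stroke #ff0000 means score at S479, F1796. After flipping Y the toolpath is (19.09,67.46) → (39.56,11.41) → (30.35,6.44) → (19.09,67.46), returning to the start.

Shape 3 is a cubic bezier drawn with `<path>`. Its stroke #ff8800 means engrave at S417, F3126. After flipping Y the toolpath is (27.96,53.88) → (42.30,54.15) → (72.96,61.00) → (85.59,52.64).

G21
G90
G0 X18.49 Y56.06
M4 S417
G01 X37.30 Y56.06 F3126
G01 X37.30 Y31.54 F3126
G01 X18.49 Y31.54 F3126
G01 X18.49 Y56.06 F3126
M5
G0 X19.09 Y67.46
M4 S479
G01 X39.56 Y11.41 F1796
G01 X30.35 Y6.44 F1796
G01 X19.09 Y67.46 F1796
M5
G0 X27.96 Y53.88
M4 S417
G01 X42.30 Y54.15 F3126
G01 X72.96 Y61.00 F3126
G01 X85.59 Y52.64 F3126
M5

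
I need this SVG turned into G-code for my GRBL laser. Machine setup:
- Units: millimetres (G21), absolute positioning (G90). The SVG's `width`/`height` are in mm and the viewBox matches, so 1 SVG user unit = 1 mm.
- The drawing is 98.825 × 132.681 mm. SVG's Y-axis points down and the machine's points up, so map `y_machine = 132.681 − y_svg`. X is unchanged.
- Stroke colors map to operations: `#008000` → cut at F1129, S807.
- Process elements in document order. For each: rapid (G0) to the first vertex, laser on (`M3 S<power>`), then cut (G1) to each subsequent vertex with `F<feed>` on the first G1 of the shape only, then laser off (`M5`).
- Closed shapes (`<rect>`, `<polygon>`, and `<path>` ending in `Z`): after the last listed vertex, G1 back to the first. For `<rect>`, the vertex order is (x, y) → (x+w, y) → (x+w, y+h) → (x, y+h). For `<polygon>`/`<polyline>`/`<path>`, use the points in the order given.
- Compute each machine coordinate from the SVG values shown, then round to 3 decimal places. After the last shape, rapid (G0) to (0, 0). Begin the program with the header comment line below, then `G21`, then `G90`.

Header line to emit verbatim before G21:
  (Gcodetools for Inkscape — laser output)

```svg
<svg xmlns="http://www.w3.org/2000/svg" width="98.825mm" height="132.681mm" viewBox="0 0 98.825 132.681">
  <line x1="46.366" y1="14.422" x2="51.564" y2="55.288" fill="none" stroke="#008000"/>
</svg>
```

1 u = 1 mm; y_m = 132.681 − y.

[1] `<line>` line segment, #008000→cut S807 F1129: (46.366,118.259) → (51.564,77.393)

(Gcodetools for Inkscape — laser output)
G21
G90
G0 X46.366 Y118.259
M3 S807
G1 X51.564 Y77.393 F1129
M5
G0 X0.000 Y0.000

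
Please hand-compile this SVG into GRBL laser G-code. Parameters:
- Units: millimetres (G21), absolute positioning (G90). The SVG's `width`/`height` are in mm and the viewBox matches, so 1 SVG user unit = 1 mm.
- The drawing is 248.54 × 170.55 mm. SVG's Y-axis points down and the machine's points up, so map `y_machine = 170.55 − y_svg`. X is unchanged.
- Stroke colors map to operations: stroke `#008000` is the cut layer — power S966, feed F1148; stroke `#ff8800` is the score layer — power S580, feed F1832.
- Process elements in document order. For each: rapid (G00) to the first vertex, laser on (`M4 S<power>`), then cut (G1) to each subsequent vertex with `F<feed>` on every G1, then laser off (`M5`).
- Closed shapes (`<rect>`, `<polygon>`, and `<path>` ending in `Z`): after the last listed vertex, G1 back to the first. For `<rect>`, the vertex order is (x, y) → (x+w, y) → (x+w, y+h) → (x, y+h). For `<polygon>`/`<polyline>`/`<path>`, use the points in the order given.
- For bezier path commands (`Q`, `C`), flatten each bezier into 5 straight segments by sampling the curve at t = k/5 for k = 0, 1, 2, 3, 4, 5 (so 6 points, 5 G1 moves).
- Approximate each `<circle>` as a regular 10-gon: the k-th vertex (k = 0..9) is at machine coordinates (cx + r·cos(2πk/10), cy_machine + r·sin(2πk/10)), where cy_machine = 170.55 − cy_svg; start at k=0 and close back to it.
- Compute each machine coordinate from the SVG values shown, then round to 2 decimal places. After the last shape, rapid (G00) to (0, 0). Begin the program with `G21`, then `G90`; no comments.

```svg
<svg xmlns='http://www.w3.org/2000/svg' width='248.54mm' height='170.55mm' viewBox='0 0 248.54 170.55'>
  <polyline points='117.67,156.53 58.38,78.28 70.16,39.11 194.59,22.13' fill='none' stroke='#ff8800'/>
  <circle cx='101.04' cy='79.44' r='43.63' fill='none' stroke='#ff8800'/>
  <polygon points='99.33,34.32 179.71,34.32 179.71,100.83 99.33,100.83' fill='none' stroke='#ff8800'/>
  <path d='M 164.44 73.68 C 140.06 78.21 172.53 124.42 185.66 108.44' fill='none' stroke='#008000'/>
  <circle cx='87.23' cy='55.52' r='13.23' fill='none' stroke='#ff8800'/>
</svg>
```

G21
G90
G00 X117.67 Y14.02
M4 S580
G1 X58.38 Y92.27 F1832
G1 X70.16 Y131.44 F1832
G1 X194.59 Y148.42 F1832
M5
G00 X144.67 Y91.11
M4 S580
G1 X136.34 Y116.76 F1832
G1 X114.52 Y132.60 F1832
G1 X87.56 Y132.60 F1832
G1 X65.74 Y116.76 F1832
G1 X57.41 Y91.11 F1832
G1 X65.74 Y65.46 F1832
G1 X87.56 Y49.62 F1832
G1 X114.52 Y49.62 F1832
G1 X136.34 Y65.46 F1832
G1 X144.67 Y91.11 F1832
M5
G00 X99.33 Y136.23
M4 S580
G1 X179.71 Y136.23 F1832
G1 X179.71 Y69.72 F1832
G1 X99.33 Y69.72 F1832
G1 X99.33 Y136.23 F1832
M5
G00 X164.44 Y96.87
M4 S966
G1 X156.02 Y89.98 F1148
G1 X157.60 Y78.08 F1148
G1 X165.50 Y66.14 F1148
G1 X176.07 Y59.15 F1148
G1 X185.66 Y62.11 F1148
M5
G00 X100.46 Y115.03
M4 S580
G1 X97.93 Y122.81 F1832
G1 X91.32 Y127.61 F1832
G1 X83.14 Y127.61 F1832
G1 X76.53 Y122.81 F1832
G1 X74.00 Y115.03 F1832
G1 X76.53 Y107.25 F1832
G1 X83.14 Y102.45 F1832
G1 X91.32 Y102.45 F1832
G1 X97.93 Y107.25 F1832
G1 X100.46 Y115.03 F1832
M5
G00 X0.00 Y0.00

Since the viewBox matches the mm dimensions, user units are millimetres directly. The only transform is the Y-flip y_m = 170.55 − y_svg.

Shape 1 is a open polyline drawn with `<polyline>`. Its stroke #ff8800 means score at S580, F1832. After flipping Y the toolpath is (117.67,14.02) → (58.38,92.27) → (70.16,131.44) → (194.59,148.42).

Shape 2 is a circle drawn with `<circle>`. Its stroke #ff8800 means score at S580, F1832. After flipping Y the toolpath is (144.67,91.11) → (136.34,116.76) → (114.52,132.60) → (87.56,132.60) → (65.74,116.76) → (57.41,91.11) → (65.74,65.46) → (87.56,49.62) → (114.52,49.62) → (136.34,65.46) → (144.67,91.11), returning to the start.

Shape 3 is a rectangle drawn with `<polygon>`. Its stroke #ff8800 means score at S580, F1832. After flipping Y the toolpath is (99.33,136.23) → (179.71,136.23) → (179.71,69.72) → (99.33,69.72) → (99.33,136.23), returning to the start.

Shape 4 is a cubic bezier drawn with `<path>`. Its stroke #008000 means cut at S966, F1148. After flipping Y the toolpath is (164.44,96.87) → (156.02,89.98) → (157.60,78.08) → (165.50,66.14) → (176.07,59.15) → (185.66,62.11).

Shape 5 is a circle drawn with `<circle>`. Its stroke #ff8800 means score at S580, F1832. After flipping Y the toolpath is (100.46,115.03) → (97.93,122.81) → (91.32,127.61) → (83.14,127.61) → (76.53,122.81) → (74.00,115.03) → (76.53,107.25) → (83.14,102.45) → (91.32,102.45) → (97.93,107.25) → (100.46,115.03), returning to the start.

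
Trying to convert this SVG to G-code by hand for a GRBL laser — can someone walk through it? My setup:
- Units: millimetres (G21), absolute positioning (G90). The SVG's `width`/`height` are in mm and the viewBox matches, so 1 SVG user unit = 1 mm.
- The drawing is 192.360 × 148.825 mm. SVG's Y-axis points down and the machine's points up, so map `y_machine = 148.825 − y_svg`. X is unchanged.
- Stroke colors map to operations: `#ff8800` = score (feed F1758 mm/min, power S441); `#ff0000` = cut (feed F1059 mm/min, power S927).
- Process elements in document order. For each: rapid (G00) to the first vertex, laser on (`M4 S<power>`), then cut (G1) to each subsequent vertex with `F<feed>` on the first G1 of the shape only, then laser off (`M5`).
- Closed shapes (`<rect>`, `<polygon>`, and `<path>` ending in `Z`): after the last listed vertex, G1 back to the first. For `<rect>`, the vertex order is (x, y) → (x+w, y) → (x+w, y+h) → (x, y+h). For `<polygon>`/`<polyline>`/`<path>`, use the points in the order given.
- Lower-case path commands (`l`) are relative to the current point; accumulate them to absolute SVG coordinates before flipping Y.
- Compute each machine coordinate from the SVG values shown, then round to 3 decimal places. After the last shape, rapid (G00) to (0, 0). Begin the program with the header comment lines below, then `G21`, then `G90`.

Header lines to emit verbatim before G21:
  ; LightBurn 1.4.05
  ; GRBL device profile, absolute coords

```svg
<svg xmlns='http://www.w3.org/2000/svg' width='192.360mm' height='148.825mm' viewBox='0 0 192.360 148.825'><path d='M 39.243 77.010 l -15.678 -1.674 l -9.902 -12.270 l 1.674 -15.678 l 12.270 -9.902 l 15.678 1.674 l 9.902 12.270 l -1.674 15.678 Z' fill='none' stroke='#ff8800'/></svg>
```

; LightBurn 1.4.05
; GRBL device profile, absolute coords
G21
G90
G00 X39.243 Y71.815
M4 S441
G1 X23.565 Y73.489 F1758
G1 X13.663 Y85.759
G1 X15.337 Y101.437
G1 X27.607 Y111.339
G1 X43.285 Y109.665
G1 X53.187 Y97.395
G1 X51.513 Y81.717
G1 X39.243 Y71.815
M5
G00 X0.000 Y0.000

viewBox `0 0 192.360 148.825` with mm width/height → 1 unit = 1 mm. Flip: y_m = 148.825 − y_svg.

**Shape 1** — `<path>` regular polygon, stroke `#ff8800` → score (S441, F1758). Machine vertices: (39.243,71.815) → (23.565,73.489) → (13.663,85.759) → (15.337,101.437) → (27.607,111.339) → (43.285,109.665) → (53.187,97.395) → (51.513,81.717) → (39.243,71.815). Closed: final G1 returns to the first vertex.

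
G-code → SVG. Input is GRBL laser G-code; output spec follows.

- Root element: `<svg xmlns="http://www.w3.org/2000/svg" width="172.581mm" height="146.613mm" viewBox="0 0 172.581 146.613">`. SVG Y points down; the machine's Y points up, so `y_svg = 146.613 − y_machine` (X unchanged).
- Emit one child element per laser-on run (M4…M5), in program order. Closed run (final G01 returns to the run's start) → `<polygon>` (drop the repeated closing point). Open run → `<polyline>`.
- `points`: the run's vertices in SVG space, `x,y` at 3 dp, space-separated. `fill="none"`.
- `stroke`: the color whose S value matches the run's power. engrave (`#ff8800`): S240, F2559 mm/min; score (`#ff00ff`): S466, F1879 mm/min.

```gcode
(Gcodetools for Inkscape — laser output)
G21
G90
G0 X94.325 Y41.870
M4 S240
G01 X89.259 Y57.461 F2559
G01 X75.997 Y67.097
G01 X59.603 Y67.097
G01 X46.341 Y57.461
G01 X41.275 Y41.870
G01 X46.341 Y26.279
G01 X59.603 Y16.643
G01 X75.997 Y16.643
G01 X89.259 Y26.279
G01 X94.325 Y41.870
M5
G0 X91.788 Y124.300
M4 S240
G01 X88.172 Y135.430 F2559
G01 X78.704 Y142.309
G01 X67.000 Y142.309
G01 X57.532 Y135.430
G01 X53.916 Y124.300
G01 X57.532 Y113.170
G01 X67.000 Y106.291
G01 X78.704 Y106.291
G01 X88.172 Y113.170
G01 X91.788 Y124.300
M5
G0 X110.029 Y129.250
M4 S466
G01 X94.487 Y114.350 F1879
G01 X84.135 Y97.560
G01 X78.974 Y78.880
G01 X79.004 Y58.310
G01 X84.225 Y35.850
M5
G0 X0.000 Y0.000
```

Each laser-on run becomes one SVG element. Flip Y back into SVG space with y_svg = 146.613 − y_machine.

Run 1: S240 ⇒ engrave layer `#ff8800`. The run returns to its start, so emit a `<polygon>` with points (Y-flipped): 94.325,104.743 89.259,89.152 75.997,79.516 59.603,79.516 46.341,89.152 41.275,104.743 46.341,120.334 59.603,129.970 75.997,129.970 89.259,120.334.

Run 2: S240 ⇒ engrave layer `#ff8800`. The run returns to its start, so emit a `<polygon>` with points (Y-flipped): 91.788,22.313 88.172,11.183 78.704,4.304 67.000,4.304 57.532,11.183 53.916,22.313 57.532,33.443 67.000,40.322 78.704,40.322 88.172,33.443.

Run 3: S466 ⇒ score layer `#ff00ff`. The run is open, so emit a `<polyline>` with points (Y-flipped): 110.029,17.363 94.487,32.263 84.135,49.053 78.974,67.733 79.004,88.303 84.225,110.763.

<svg xmlns="http://www.w3.org/2000/svg" width="172.581mm" height="146.613mm" viewBox="0 0 172.581 146.613">
  <polygon points="94.325,104.743 89.259,89.152 75.997,79.516 59.603,79.516 46.341,89.152 41.275,104.743 46.341,120.334 59.603,129.970 75.997,129.970 89.259,120.334" fill="none" stroke="#ff8800"/>
  <polygon points="91.788,22.313 88.172,11.183 78.704,4.304 67.000,4.304 57.532,11.183 53.916,22.313 57.532,33.443 67.000,40.322 78.704,40.322 88.172,33.443" fill="none" stroke="#ff8800"/>
  <polyline points="110.029,17.363 94.487,32.263 84.135,49.053 78.974,67.733 79.004,88.303 84.225,110.763" fill="none" stroke="#ff00ff"/>
</svg>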